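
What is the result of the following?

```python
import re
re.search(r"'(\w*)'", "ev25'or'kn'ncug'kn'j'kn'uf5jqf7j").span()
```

`re.search` tries every starting position until one works.
The match spans [4:8] → "'or'".
Captured: group 1 = 'or'.

(4, 8)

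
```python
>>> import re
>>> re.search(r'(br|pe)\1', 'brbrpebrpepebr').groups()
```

('br',)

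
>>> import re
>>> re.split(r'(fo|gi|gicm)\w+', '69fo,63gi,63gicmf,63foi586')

`|` is ordered: at each position the engine commits to the first alternative that works.
Matches to split on: at [12:17] → 'gicmf'; at [20:26] → 'foi586'.
With a capturing group present, the delimiter's captured portion is kept in the result list.

['69fo,63gi,63', 'gi', ',63', 'fo', '']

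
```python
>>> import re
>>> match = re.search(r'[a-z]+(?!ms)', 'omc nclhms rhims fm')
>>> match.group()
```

`(?!…)`/`(?<!…)` only lets a position through if the neighbouring text does NOT match; no characters are consumed.
`search` walks the string left to right and returns the first match it finds.
The match spans [0:3] → 'omc'.

'omc'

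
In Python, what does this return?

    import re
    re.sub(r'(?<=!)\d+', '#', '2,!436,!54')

Lookahead/lookbehind check context without consuming it, so the matched span excludes the asserted characters.
Matches: at [3:6] → '436'; at [8:10] → '54'.
Each match is replaced by '#'.

'2,!#,!#'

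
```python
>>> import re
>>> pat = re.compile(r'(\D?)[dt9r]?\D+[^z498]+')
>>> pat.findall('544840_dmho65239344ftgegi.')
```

This matches optionally a non-digit (captured); then optionally one of [dt9r], then one or more of a non-digit, then one or more of any character except [z498].
Walking the string: at [6:15] match '_dmho6523', group 1 = '_'; at [19:26] match 'ftgegi.', group 1 = 'f'.
`findall` collects group 1 from each match (2 total).

['_', 'f']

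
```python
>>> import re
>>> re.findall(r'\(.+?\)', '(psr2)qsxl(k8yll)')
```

['(psr2)', '(k8yll)']

Since nothing is captured, `findall` lists the 2 matched substrings directly.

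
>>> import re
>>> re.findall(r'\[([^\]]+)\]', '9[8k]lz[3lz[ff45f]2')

['8k', '3lz[ff45f']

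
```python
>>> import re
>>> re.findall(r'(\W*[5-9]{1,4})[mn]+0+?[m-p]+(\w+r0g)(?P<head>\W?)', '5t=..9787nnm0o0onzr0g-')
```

[('=..9787', '0onzr0g', '-')]

Pattern: zero or more of a non-word character, then 1 to 4 of a character in [5-9] (captured); then one or more of one of [mn], then one or more of the literal '0' (lazy); then one or more of a character in [m-p]; then one or more of a word character, then the literal 'r0g' (captured); then optionally a non-word character (captured as 'head').
Scanning left to right: at [2:22] match '=..9787nnm0o0onzr0g-', groups = ('=..9787', '0onzr0g', '-').
Multiple groups make `findall` return tuples — one 3-tuple for the one match.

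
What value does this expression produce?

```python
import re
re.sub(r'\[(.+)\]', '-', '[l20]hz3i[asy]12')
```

'-12'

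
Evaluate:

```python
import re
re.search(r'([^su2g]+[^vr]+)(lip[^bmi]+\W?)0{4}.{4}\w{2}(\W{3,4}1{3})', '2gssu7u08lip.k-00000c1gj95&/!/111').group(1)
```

'7u08'

The pattern matches one or more of any character except [su2g], then one or more of any character except [vr] (captured); then the literal 'lip', then one or more of any character except [bmi], then optionally a non-word character (captured); then exactly 4 of a literal '0', then exactly 4 of any character, then exactly 2 of a word character; then 3 to 4 of a non-word character, then exactly 3 of a literal '1' (captured).
`re.search` tries every starting position until one works.
The match spans [5:33] → '7u08lip.k-00000c1gj95&/!/111'.
Captured: group 1 = '7u08', group 2 = 'lip.k-0', group 3 = '&/!/111'.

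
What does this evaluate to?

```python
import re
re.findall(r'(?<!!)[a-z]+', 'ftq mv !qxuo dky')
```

['ftq', 'mv', 'xuo', 'dky']

The negative lookaround is zero-width — it rules out positions where the adjacent text would match, without consuming anything.
Since nothing is captured, `findall` lists the 4 matched substrings directly.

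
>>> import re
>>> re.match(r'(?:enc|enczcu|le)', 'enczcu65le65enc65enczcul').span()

`re.match` only tries the pattern at the start of the string.
The match spans [0:3] → 'enc'.

(0, 3)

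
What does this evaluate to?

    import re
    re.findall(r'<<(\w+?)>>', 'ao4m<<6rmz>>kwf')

Matches: at [4:12] match '<<6rmz>>', group 1 = '6rmz'.
With a single group, `findall` returns only what that group captured — 1 item.

['6rmz']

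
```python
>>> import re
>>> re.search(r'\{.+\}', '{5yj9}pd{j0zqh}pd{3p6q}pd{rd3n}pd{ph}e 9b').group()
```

'{5yj9}pd{j0zqh}pd{3p6q}pd{rd3n}pd{ph}'

`re.search` tries every starting position until one works.
The match spans [0:37] → '{5yj9}pd{j0zqh}pd{3p6q}pd{rd3n}pd{ph}'.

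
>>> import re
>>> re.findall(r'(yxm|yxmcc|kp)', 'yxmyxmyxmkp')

['yxm', 'yxm', 'yxm', 'kp']

`findall` collects group 1 from each match (4 total).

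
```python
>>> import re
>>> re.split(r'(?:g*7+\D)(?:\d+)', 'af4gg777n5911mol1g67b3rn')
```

['af4', 'mol1g6', 'rn']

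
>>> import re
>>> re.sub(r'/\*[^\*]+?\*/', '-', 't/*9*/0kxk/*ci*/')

Each match is replaced by '-'.

't-0kxk-'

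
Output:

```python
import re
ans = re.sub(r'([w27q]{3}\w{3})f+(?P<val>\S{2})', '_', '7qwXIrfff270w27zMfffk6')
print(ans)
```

_0_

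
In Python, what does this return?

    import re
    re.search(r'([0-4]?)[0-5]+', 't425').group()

The pattern matches optionally a character in [0-4] (captured); then one or more of a character in [0-5].
`search` walks the string left to right and returns the first match it finds.
The match spans [1:4] → '425'.
Captured: group 1 = '4'.

'425'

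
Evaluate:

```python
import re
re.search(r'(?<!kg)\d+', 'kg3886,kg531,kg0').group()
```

The negative lookaround is zero-width — it rules out positions where the adjacent text would match, without consuming anything.
`search` walks the string left to right and returns the first match it finds.
The match spans [3:6] → '886'.

'886'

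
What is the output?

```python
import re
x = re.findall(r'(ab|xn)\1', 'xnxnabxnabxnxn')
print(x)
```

`\1` is not a pattern — it's the concrete string captured by group 1, re-applied verbatim.
With a single group, `findall` returns only what that group captured — 2 items.

['xn', 'xn']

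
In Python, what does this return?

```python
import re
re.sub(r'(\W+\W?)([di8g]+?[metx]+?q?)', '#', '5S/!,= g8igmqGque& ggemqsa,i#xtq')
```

This matches one or more of a non-word character, then optionally a non-word character (captured); then one or more of one of [di8g] (lazy), then one or more of one of [metx] (lazy), then optionally a literal 'q' (captured).
The `?` after the quantifier makes it lazy — it takes as little as possible before letting the rest of the pattern try.
Matches: at [2:13] → '/!,= g8igmq'; at [17:22] → '& gge'.
Every occurrence is swapped for '#'.

'5S#Gque#mqsa,i#xtq'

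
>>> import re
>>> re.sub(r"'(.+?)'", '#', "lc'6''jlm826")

The `?` after the quantifier makes it lazy — it takes as little as possible before letting the rest of the pattern try.
Every occurrence is swapped for '#'.

"lc#'jlm826"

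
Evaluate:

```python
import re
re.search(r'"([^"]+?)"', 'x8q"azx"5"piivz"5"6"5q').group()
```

`re.search` tries every starting position until one works.
The match spans [3:8] → '"azx"'.
Captured: group 1 = 'azx'.

'"azx"'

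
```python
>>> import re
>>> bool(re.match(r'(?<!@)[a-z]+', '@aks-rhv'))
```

False

With `match`, the pattern is implicitly anchored at the beginning.
Here position 0 doesn't satisfy it, so the call returns None, and `bool(None)` is False.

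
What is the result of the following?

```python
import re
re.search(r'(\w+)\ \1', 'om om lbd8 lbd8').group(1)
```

'om'

A backreference is literal: `\1` must see the identical characters the first group matched.
`re.search` scans for the first position where the pattern succeeds.
The match spans [0:5] → 'om om'.
Captured: group 1 = 'om'.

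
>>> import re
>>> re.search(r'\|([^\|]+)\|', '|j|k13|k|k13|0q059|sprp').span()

Unlike `match`, `search` isn't anchored — it looks for the pattern anywhere in the string.
The match spans [0:3] → '|j|'.
Captured: group 1 = 'j'.

(0, 3)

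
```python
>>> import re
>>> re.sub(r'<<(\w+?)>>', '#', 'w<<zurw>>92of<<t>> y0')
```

Matches: at [1:9] → '<<zurw>>'; at [13:18] → '<<t>>'.
`sub` substitutes '#' at each match site.

'w#92of# y0'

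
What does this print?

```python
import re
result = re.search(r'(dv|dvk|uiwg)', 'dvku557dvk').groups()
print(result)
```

('dv',)

Alternation isn't longest-match — the leftmost alternative that fits at this position is chosen.
Unlike `match`, `search` isn't anchored — it looks for the pattern anywhere in the string.
The match spans [0:2] → 'dv'.
Captured: group 1 = 'dv'.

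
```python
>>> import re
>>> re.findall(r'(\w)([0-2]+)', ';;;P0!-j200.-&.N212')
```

[('P', '0'), ('j', '200'), ('N', '212')]

The pattern matches a word character (captured); then one or more of a character in [0-2] (captured).
Walking the string: at [3:5] match 'P0', groups = ('P', '0'); at [7:11] match 'j200', groups = ('j', '200'); at [15:19] match 'N212', groups = ('N', '212').
2 groups means each result is a tuple of 2 captured strings — 3 here.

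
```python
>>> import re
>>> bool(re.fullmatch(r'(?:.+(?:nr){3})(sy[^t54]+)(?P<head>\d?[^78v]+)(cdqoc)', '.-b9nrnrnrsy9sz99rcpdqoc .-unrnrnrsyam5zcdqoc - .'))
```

False

`re.fullmatch` is like wrapping the pattern in `^…$` (in single-line mode).
Here there's no way to consume every character, so the call returns None, and `bool(None)` is False.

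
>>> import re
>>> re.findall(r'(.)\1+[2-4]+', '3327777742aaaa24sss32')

['3', '7', 'a', 's']

`\1` has to match the exact text group 1 already captured.
Matches: at [0:3] match '332', group 1 = '3'; at [3:10] match '7777742', group 1 = '7'; at [10:16] match 'aaaa24', group 1 = 'a'; at [16:21] match 'sss32', group 1 = 's'.
`findall` collects group 1 from each match (4 total).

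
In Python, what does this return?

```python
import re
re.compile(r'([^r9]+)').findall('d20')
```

Pattern: one or more of any character except [r9] (captured).
Because there's exactly one group, `findall` drops the full match and keeps group 1 from the one hit.

['d20']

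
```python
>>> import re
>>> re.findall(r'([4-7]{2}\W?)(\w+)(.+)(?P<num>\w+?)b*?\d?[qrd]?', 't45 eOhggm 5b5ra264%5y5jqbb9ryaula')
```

This matches exactly 2 of a character in [4-7], then optionally a non-word character (captured); then one or more of a word character (captured); then one or more of any character (captured); then one or more of a word character (lazy) (captured as 'num'); then zero or more of a literal 'b' (lazy), then optionally a digit, then optionally one of [qrd].
4 groups means the one result is a tuple of 4 captured strings — 1 here.

[('45 ', 'eOhggm', ' 5b5ra264%5y5jqbb9ryaul', 'a')]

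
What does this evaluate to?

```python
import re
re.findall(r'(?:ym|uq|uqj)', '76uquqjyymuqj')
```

['uq', 'uq', 'ym', 'uq']

The regex engine tests alternatives in the order written; an earlier branch that matches wins even if a later one would match more.
`findall` yields the raw match text (4 of them) because the pattern has no groups.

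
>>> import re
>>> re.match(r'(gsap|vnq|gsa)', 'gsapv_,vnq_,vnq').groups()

('gsap',)

The match spans [0:4] → 'gsap'.
Captured: group 1 = 'gsap'.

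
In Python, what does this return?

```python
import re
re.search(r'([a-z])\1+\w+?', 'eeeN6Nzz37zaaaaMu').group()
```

'eeeN'

The backreference `\1` re-matches whatever the first group consumed, character for character.
The match spans [0:4] → 'eeeN'.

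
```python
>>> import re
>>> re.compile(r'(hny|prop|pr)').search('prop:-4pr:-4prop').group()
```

Alternation isn't longest-match — the leftmost alternative that fits at this position is chosen.
The match spans [0:4] → 'prop'.

'prop'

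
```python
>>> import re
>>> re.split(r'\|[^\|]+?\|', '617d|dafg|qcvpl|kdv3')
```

Matches to split on: at [4:10] → '|dafg|'.
`split` removes every match and returns the 2 fragments in between.

['617d', 'qcvpl|kdv3']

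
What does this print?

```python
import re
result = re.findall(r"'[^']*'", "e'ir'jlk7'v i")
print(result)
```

["'ir'"]

Matches: at [1:5] → "'ir'".
No capturing groups, so `findall` returns the 1 full match string.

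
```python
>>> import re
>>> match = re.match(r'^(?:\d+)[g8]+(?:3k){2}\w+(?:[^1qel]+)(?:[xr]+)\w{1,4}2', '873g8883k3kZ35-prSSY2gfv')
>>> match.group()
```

Pattern: anchored at the start of the string; then one or more of a digit (non-capturing group); then one or more of one of [g8], then the literal '3k' repeated 2 times, then one or more of a word character; then one or more of any character except [1qel] (non-capturing group); then one or more of one of [xr] (non-capturing group); then 1 to 4 of a word character, then the literal '2'.
`re.match` only tries the pattern at the start of the string.
The match spans [0:21] → '873g8883k3kZ35-prSSY2'.

'873g8883k3kZ35-prSSY2'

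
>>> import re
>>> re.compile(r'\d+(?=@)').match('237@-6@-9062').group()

'237'

The lookaround is zero-width — it requires the adjacent text to match without consuming it, so the asserted text isn't part of the match.
`re.match` won't scan ahead — the pattern has to work from the very first character.
The match spans [0:3] → '237'.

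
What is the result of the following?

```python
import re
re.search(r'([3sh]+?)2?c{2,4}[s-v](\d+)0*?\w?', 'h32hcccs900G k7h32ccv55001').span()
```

This matches one or more of one of [3sh] (lazy) (captured); then optionally a literal '2', then 2 to 4 of a literal 'c', then a character in [s-v]; then one or more of a digit (captured); then zero or more of the literal '0' (lazy), then optionally a word character.
The match spans [3:12] → 'hcccs900G'.

(3, 12)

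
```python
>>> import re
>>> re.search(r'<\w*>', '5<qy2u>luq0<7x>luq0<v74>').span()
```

`re.search` tries every starting position until one works.
The match spans [1:7] → '<qy2u>'.

(1, 7)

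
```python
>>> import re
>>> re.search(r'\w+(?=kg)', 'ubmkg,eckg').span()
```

(0, 3)

Because the assertion is zero-width, the text it checks is not consumed and won't appear in the result.
`search` walks the string left to right and returns the first match it finds.
The match spans [0:3] → 'ubm'.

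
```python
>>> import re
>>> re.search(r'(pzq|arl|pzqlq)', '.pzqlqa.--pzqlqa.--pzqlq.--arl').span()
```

(1, 4)

Branches in `(...|...)` are attempted left-to-right; the first branch that allows the whole pattern to succeed is taken.
Unlike `match`, `search` isn't anchored — it looks for the pattern anywhere in the string.
The match spans [1:4] → 'pzq'.
Captured: group 1 = 'pzq'.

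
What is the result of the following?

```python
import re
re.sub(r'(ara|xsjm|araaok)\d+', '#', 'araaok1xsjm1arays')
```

Matches: at [0:7] → 'araaok1'; at [7:12] → 'xsjm1'.
Each match is replaced by '#'.

'##arays'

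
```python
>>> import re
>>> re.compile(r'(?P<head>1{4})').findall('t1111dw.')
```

One capturing group, so `findall` returns just the captured substring from the one match — 1 in all.

['1111']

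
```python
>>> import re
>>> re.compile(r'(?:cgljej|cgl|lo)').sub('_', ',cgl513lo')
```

Matches: at [1:4] → 'cgl'; at [7:9] → 'lo'.
Each match is replaced by '_'.

',_513_'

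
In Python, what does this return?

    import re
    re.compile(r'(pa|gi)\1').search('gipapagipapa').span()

(2, 6)

`\1` is not a pattern — it's the concrete string captured by group 1, re-applied verbatim.
Unlike `match`, `search` isn't anchored — it looks for the pattern anywhere in the string.
The match spans [2:6] → 'papa'.
Captured: group 1 = 'pa'.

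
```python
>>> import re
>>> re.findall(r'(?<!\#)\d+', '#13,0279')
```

`(?!…)`/`(?<!…)` only lets a position through if the neighbouring text does NOT match; no characters are consumed.
With no groups in the pattern, `findall` gives back each whole match — 2 here.

['3', '0279']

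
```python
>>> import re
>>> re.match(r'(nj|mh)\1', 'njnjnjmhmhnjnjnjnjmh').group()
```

`\1` is not a pattern — it's the concrete string captured by group 1, re-applied verbatim.
`re.match` only tries the pattern at the start of the string.
The match spans [0:4] → 'njnj'.
Captured: group 1 = 'nj'.

'njnj'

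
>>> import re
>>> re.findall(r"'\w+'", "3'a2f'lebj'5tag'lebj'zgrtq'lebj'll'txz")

["'a2f'", "'5tag'", "'zgrtq'", "'ll'"]

Scanning left to right: at [1:6] → "'a2f'"; at [10:16] → "'5tag'"; at [20:27] → "'zgrtq'"; at [31:35] → "'ll'".
`findall` yields the raw match text (4 of them) because the pattern has no groups.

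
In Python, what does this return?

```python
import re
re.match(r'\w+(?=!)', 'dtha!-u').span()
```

Lookahead/lookbehind check context without consuming it, so the matched span excludes the asserted characters.
`re.match` only tries the pattern at the start of the string.
The match spans [0:4] → 'dtha'.

(0, 4)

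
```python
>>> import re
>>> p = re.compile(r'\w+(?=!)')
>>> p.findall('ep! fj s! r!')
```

Because the assertion is zero-width, the text it checks is not consumed and won't appear in the result.
Scanning left to right: at [0:2] → 'ep'; at [7:8] → 's'; at [10:11] → 'r'.
No capturing groups, so `findall` returns the 3 full match strings.

['ep', 's', 'r']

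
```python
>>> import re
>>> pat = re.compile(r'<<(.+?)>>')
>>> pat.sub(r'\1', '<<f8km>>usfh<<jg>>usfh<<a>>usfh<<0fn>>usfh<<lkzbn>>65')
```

Lazy quantifiers expand one character at a time until the remainder of the pattern can match.
Matches: at [0:8] → '<<f8km>>'; at [12:18] → '<<jg>>'; at [22:27] → '<<a>>'; at [31:38] → '<<0fn>>'; at [42:51] → '<<lkzbn>>'.
The replacement refers to a captured group, so each match is rewritten using its own captured text.

'f8kmusfhjgusfhausfh0fnusfhlkzbn65'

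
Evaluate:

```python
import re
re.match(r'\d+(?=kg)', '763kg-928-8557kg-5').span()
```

(0, 3)

`re.match` won't scan ahead — the pattern has to work from the very first character.
The match spans [0:3] → '763'.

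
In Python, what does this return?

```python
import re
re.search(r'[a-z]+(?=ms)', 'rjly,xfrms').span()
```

(5, 8)

The lookaround is zero-width — it requires the adjacent text to match without consuming it, so the asserted text isn't part of the match.
The match spans [5:8] → 'xfr'.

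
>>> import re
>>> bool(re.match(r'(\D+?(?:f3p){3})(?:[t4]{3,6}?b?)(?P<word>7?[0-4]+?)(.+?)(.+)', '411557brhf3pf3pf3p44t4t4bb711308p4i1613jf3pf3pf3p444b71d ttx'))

False

Pattern: one or more of a non-digit (lazy), then the literal 'f3p' repeated 3 times (captured); then 3 to 6 of one of [t4] (lazy), then optionally the literal 'b' (non-capturing group); then optionally a literal '7', then one or more of a character in [0-4] (lazy) (captured as 'word'); then one or more of any character (lazy) (captured); then one or more of any character (captured).
With `match`, the pattern is implicitly anchored at the beginning.
Here position 0 doesn't satisfy it, so the call returns None, and `bool(None)` is False.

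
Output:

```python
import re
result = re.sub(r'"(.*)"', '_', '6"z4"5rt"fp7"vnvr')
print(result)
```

6_vnvr

Matches: at [1:13] → '"z4"5rt"fp7"'.
`sub` substitutes '_' at each match site.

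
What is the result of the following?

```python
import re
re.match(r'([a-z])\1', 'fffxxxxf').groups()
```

('f',)

The match spans [0:2] → 'ff'.
Captured: group 1 = 'f'.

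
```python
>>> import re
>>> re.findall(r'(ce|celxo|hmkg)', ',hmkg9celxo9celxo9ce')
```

['hmkg', 'ce', 'ce', 'ce']

`|` is ordered: at each position the engine commits to the first alternative that works.
Walking the string: at [1:5] match 'hmkg', group 1 = 'hmkg'; at [6:8] match 'ce', group 1 = 'ce'; at [12:14] match 'ce', group 1 = 'ce'; at [18:20] match 'ce', group 1 = 'ce'.
One capturing group, so `findall` returns just the captured substring from each match — 4 in all.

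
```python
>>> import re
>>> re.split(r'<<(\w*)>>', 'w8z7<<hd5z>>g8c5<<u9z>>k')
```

['w8z7', 'hd5z', 'g8c5', 'u9z', 'k']

Matches to split on: at [4:12] → '<<hd5z>>'; at [16:23] → '<<u9z>>'.
Because the pattern has a capturing group, `split` also inserts each captured text between the pieces.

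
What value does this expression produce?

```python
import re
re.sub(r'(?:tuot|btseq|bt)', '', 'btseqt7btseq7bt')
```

't77'

The regex engine tests alternatives in the order written; an earlier branch that matches wins even if a later one would match more.
Each match is replaced by ''.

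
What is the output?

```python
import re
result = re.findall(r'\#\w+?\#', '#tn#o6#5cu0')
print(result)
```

['#tn#']

`findall` yields the raw match text (1 of them) because the pattern has no groups.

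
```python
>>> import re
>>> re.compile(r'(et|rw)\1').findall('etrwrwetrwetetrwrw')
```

['rw', 'et', 'rw']

The backreference `\1` re-matches whatever the first group consumed, character for character.
With a single group, `findall` returns only what that group captured — 3 items.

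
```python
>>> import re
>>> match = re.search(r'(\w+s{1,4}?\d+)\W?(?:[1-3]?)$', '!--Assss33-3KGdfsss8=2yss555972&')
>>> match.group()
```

The pattern matches one or more of a word character, then 1 to 4 of a literal 's' (lazy), then one or more of a digit (captured); then optionally a non-word character; then optionally a character in [1-3] (non-capturing group); then anchored at the end.
The match spans [21:32] → '2yss555972&'.

'2yss555972&'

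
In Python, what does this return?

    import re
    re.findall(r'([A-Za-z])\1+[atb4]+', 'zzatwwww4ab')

After group 1 captures some text, `\1` only succeeds where that same text appears again.
Matches: at [0:4] match 'zzat', group 1 = 'z'; at [4:11] match 'wwww4ab', group 1 = 'w'.
With a single group, `findall` returns only what that group captured — 2 items.

['z', 'w']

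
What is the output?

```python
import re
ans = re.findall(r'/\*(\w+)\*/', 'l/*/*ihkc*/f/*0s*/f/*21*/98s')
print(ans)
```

Walking the string: at [3:11] match '/*ihkc*/', group 1 = 'ihkc'; at [12:18] match '/*0s*/', group 1 = '0s'; at [19:25] match '/*21*/', group 1 = '21'.
`findall` collects group 1 from each match (3 total).

['ihkc', '0s', '21']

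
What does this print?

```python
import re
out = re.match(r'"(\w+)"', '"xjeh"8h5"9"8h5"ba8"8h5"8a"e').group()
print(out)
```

"xjeh"

`match` is anchored at position 0; if the pattern doesn't fit there, it returns None.
The match spans [0:6] → '"xjeh"'.
Captured: group 1 = 'xjeh'.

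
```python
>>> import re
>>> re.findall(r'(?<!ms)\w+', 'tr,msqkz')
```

['tr', 'msqkz']

A negative assertion filters positions out without eating any characters.
`findall` yields the raw match text (2 of them) because the pattern has no groups.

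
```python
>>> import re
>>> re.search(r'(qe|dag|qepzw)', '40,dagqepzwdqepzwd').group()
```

'dag'

The match spans [3:6] → 'dag'.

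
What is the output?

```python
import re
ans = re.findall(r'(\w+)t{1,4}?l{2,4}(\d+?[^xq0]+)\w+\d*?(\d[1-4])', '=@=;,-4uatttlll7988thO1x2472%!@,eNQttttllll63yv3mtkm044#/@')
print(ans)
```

[('4uatt', '7988thO1', '72'), ('eNQttt', '63yv3mtkm', '44')]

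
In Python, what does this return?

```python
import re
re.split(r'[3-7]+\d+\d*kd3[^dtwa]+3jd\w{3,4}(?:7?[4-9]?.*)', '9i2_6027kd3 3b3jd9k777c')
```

`split` removes every match and returns the 2 fragments in between.

['9i2_', '']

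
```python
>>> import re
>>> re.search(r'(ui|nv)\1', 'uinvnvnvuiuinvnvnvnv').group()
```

'nvnv'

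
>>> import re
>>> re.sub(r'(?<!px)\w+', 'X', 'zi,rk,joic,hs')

'X,X,X,X'

Because the assertion is negative and zero-width, positions next to the forbidden text are skipped.
Matches: at [0:2] → 'zi'; at [3:5] → 'rk'; at [6:10] → 'joic'; at [11:13] → 'hs'.
Every occurrence is swapped for 'X'.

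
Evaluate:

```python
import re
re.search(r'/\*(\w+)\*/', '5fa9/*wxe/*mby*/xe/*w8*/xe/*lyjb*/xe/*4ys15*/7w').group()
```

'/*mby*/'

The match spans [9:16] → '/*mby*/'.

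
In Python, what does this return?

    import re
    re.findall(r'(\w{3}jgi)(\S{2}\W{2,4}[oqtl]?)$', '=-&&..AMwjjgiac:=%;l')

[('Mwjjgi', 'ac:=%;l')]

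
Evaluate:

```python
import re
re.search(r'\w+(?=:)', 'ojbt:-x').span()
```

The positive lookaround only admits positions where the adjacent text matches; those characters stay outside the span.
The match spans [0:4] → 'ojbt'.

(0, 4)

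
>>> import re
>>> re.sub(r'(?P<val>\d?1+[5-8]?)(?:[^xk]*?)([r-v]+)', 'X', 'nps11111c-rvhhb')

'npsXhhb'

This matches optionally a digit, then one or more of a literal '1', then optionally a character in [5-8] (captured as 'val'); then zero or more of any character except [xk] (lazy) (non-capturing group); then one or more of a character in [r-v] (captured).
Every occurrence is swapped for 'X'.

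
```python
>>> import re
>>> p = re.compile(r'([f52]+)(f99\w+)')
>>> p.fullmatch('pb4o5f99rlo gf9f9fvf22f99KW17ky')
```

None

The pattern matches one or more of one of [f52] (captured); then the literal 'f99', then one or more of a word character (captured).
`re.fullmatch` is like wrapping the pattern in `^…$` (in single-line mode).
Here the string isn't matched end-to-end, so the call returns None.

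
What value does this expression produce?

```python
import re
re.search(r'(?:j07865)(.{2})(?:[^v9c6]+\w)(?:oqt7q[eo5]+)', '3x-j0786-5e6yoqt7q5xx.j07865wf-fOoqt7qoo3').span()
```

(22, 40)

This matches the literal 'j0', then the literal '78', then the literal '65' (non-capturing group); then exactly 2 of any character (captured); then one or more of any character except [v9c6], then a word character (non-capturing group); then the literal 'oq', then the literal 't7q', then one or more of one of [eo5] (non-capturing group).
`re.search` tries every starting position until one works.
The match spans [22:40] → 'j07865wf-fOoqt7qoo'.
Captured: group 1 = 'wf'.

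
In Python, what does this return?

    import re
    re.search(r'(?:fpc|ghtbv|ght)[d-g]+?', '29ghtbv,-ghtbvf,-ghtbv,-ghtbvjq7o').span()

(9, 15)

The match spans [9:15] → 'ghtbvf'.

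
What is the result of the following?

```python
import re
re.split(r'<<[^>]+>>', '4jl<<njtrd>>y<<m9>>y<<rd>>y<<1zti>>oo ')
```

['4jl', 'y', 'y', 'y', 'oo ']

Matches to split on: at [3:12] → '<<njtrd>>'; at [13:19] → '<<m9>>'; at [20:26] → '<<rd>>'; at [27:35] → '<<1zti>>'.
Each match becomes a cut point; 5 segments remain.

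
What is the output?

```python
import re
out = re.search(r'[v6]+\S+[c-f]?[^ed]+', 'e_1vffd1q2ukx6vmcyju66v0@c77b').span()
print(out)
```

This matches one or more of one of [v6], then one or more of a non-whitespace character, then optionally a character in [c-f]; then one or more of any character except [ed].
The match spans [3:29] → 'vffd1q2ukx6vmcyju66v0@c77b'.

(3, 29)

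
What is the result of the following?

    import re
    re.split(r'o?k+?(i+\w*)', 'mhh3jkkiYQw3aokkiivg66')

Because the pattern has a capturing group, `split` also inserts each captured text between the pieces.

['mhh3j', 'iYQw3aokkiivg66', '']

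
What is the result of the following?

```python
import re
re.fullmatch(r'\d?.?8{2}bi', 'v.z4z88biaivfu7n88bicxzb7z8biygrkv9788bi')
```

None

`re.fullmatch` requires the pattern to consume the entire string.
Here the pattern can't cover the whole string, so the call returns None.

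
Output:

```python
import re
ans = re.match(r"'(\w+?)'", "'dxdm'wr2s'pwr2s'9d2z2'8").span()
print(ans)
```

`re.match` only tries the pattern at the start of the string.
The match spans [0:6] → "'dxdm'".

(0, 6)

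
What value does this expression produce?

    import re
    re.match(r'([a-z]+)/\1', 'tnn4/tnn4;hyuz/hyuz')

None

After group 1 captures some text, `\1` only succeeds where that same text appears again.
`re.match` only tries the pattern at the start of the string.
Here the pattern fails at index 0, so the call returns None.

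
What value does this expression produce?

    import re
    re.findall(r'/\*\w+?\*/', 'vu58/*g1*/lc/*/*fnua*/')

['/*g1*/', '/*fnua*/']

Walking the string: at [4:10] → '/*g1*/'; at [14:22] → '/*fnua*/'.
`findall` yields the raw match text (2 of them) because the pattern has no groups.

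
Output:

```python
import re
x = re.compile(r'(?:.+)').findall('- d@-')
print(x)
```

['- d@-']

Since nothing is captured, `findall` lists the 1 matched substring directly.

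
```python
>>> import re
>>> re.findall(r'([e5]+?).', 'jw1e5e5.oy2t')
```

Pattern: one or more of one of [e5] (lazy) (captured); then any character.
With the lazy modifier that quantifier settles for the fewest repetitions that let the rest of the pattern succeed (the atoms after it are unaffected and can still be greedy).
Matches: at [3:5] match 'e5', group 1 = 'e'; at [5:7] match 'e5', group 1 = 'e'.
`findall` collects group 1 from each match (2 total).

['e', 'e']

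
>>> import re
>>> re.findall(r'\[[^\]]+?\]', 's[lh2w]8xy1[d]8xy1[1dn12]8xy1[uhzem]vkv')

['[lh2w]', '[d]', '[1dn12]', '[uhzem]']

`findall` yields the raw match text (4 of them) because the pattern has no groups.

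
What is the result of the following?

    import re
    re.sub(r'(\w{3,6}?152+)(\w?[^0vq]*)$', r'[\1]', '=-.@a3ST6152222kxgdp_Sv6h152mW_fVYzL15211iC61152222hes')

Each match is replaced using the text its own group 1 captured.

'=-.@a3ST6152222kxgd[p_Sv6h152]'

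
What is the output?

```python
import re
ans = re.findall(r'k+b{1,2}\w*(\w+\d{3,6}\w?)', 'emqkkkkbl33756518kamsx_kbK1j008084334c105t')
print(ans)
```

['c105t']

One capturing group, so `findall` returns just the captured substring from the one match — 1 in all.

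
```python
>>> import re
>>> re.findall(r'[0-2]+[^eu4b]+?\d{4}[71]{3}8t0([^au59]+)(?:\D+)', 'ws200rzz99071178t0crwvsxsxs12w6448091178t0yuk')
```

['crwvsxsxs12']

Pattern: one or more of a character in [0-2], then one or more of any character except [eu4b] (lazy), then exactly 4 of a digit; then exactly 3 of one of [71], then the literal '8t0'; then one or more of any character except [au59] (captured); then one or more of a non-digit (non-capturing group).
Matches: at [2:30] match '200rzz99071178t0crwvsxsxs12w', group 1 = 'crwvsxsxs12'.
One capturing group, so `findall` returns just the captured substring from the one match — 1 in all.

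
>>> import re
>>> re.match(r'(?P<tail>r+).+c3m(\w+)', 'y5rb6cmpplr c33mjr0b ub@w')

None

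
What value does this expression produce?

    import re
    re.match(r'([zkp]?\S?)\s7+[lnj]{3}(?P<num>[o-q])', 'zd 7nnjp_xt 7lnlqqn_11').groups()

('zd', 'p')

The match spans [0:8] → 'zd 7nnjp'.
Captured: group 1 = 'zd', group 2 = 'p'.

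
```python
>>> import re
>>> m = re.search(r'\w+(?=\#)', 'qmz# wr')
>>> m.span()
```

Lookahead/lookbehind check context without consuming it, so the matched span excludes the asserted characters.
Unlike `match`, `search` isn't anchored — it looks for the pattern anywhere in the string.
The match spans [0:3] → 'qmz'.

(0, 3)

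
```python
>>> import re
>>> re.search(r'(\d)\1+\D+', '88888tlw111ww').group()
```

'88888tlw'

After group 1 captures some text, `\1` only succeeds where that same text appears again.
Unlike `match`, `search` isn't anchored — it looks for the pattern anywhere in the string.
The match spans [0:8] → '88888tlw'.
Captured: group 1 = '8'.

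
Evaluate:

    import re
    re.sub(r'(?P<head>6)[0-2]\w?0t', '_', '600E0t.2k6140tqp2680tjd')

'600E0t.2k_qp2680tjd'

Each match is replaced by '_'.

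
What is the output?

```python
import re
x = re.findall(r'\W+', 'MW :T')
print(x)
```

[' :']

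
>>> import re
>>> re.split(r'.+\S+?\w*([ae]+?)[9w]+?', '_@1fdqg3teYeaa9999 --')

The pattern matches one or more of any character, then one or more of a non-whitespace character (lazy), then zero or more of a word character; then one or more of one of [ae] (lazy) (captured); then one or more of one of [9w] (lazy).
Matches to split on: at [0:15] → '_@1fdqg3teYeaa9'.
The group in the pattern means `split` returns the separators' captures alongside the pieces.

['', 'a', '999 --']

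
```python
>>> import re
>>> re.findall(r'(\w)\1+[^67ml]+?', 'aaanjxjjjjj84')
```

The backreference `\1` re-matches whatever the first group consumed, character for character.
Scanning left to right: at [0:4] match 'aaan', group 1 = 'a'; at [6:12] match 'jjjjj8', group 1 = 'j'.
With a single group, `findall` returns only what that group captured — 2 items.

['a', 'j']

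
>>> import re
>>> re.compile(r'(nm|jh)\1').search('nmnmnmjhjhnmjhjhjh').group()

'nmnm'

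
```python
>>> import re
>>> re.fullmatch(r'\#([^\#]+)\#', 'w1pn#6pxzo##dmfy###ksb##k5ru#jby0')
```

None

`re.fullmatch` requires the pattern to consume the entire string.
Here the pattern can't cover the whole string, so the call returns None.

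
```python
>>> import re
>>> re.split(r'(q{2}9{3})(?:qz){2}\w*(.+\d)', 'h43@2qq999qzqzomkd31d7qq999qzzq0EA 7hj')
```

Pattern: exactly 2 of a literal 'q', then exactly 3 of a literal '9' (captured); then the literal 'qz' repeated 2 times, then zero or more of a word character; then one or more of any character, then a digit (captured).
Matches to split on: at [5:36] → 'qq999qzqzomkd31d7qq999qzzq0EA 7'.
With a capturing group present, the delimiter's captured portion is kept in the result list.

['h43@2', 'qq999', ' 7', 'hj']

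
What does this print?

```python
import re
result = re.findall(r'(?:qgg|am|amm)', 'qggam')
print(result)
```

Matches: at [0:3] → 'qgg'; at [3:5] → 'am'.
With no groups in the pattern, `findall` gives back each whole match — 2 here.

['qgg', 'am']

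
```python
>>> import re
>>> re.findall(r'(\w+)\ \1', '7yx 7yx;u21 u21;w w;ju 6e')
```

['7yx', 'u21', 'w']

A backreference is literal: `\1` must see the identical characters the first group matched.
Walking the string: at [0:7] match '7yx 7yx', group 1 = '7yx'; at [8:15] match 'u21 u21', group 1 = 'u21'; at [16:19] match 'w w', group 1 = 'w'.
With a single group, `findall` returns only what that group captured — 3 items.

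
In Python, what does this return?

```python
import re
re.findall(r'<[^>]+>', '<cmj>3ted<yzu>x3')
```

['<cmj>', '<yzu>']

Matches: at [0:5] → '<cmj>'; at [9:14] → '<yzu>'.
No capturing groups, so `findall` returns the 2 full match strings.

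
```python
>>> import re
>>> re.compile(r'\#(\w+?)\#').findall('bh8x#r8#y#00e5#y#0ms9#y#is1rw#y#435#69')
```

['r8', '00e5', '0ms9', 'is1rw', '435']

Scanning left to right: at [4:8] match '#r8#', group 1 = 'r8'; at [9:15] match '#00e5#', group 1 = '00e5'; at [16:22] match '#0ms9#', group 1 = '0ms9'; at [23:30] match '#is1rw#', group 1 = 'is1rw'; at [31:36] match '#435#', group 1 = '435'.
`findall` collects group 1 from each match (5 total).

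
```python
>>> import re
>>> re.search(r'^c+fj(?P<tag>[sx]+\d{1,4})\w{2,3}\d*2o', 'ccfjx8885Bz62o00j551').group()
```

'ccfjx8885Bz62o'

This matches anchored at the start of the string; then one or more of the literal 'c', then the literal 'fj'; then one or more of one of [sx], then 1 to 4 of a digit (captured as 'tag'); then 2 to 3 of a word character, then zero or more of a digit, then the literal '2o'.
Unlike `match`, `search` isn't anchored — it looks for the pattern anywhere in the string.
The match spans [0:14] → 'ccfjx8885Bz62o'.
Captured: group 1 = 'x8885'.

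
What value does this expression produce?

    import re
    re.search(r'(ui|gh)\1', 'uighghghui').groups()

The match spans [2:6] → 'ghgh'.
Captured: group 1 = 'gh'.

('gh',)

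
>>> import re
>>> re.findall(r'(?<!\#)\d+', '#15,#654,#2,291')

The negative lookahead/lookbehind blocks any match where the forbidden context is present.
Matches: at [2:3] → '5'; at [6:8] → '54'; at [12:15] → '291'.
`findall` yields the raw match text (3 of them) because the pattern has no groups.

['5', '54', '291']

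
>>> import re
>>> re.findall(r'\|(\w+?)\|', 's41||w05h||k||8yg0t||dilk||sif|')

['w05h', 'k', '8yg0t', 'dilk', 'sif']

Scanning left to right: at [4:10] match '|w05h|', group 1 = 'w05h'; at [10:13] match '|k|', group 1 = 'k'; at [13:20] match '|8yg0t|', group 1 = '8yg0t'; at [20:26] match '|dilk|', group 1 = 'dilk'; at [26:31] match '|sif|', group 1 = 'sif'.
With a single group, `findall` returns only what that group captured — 5 items.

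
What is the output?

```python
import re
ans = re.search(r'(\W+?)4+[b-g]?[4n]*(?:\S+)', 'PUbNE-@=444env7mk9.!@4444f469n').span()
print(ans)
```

The pattern matches one or more of a non-word character (lazy) (captured); then one or more of a literal '4', then optionally a character in [b-g]; then zero or more of one of [4n]; then one or more of a non-whitespace character (non-capturing group).
`search` walks the string left to right and returns the first match it finds.
The match spans [5:30] → '-@=444env7mk9.!@4444f469n'.
Captured: group 1 = '-@='.

(5, 30)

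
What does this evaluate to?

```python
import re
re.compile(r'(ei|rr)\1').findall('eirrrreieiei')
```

['rr', 'ei']

`\1` has to match the exact text group 1 already captured.
Walking the string: at [2:6] match 'rrrr', group 1 = 'rr'; at [6:10] match 'eiei', group 1 = 'ei'.
With a single group, `findall` returns only what that group captured — 2 items.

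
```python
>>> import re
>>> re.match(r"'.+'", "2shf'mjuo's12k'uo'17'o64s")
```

None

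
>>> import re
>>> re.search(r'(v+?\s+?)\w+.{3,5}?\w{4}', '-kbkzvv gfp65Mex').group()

Pattern: one or more of a literal 'v' (lazy), then one or more of whitespace (lazy) (captured); then one or more of a word character; then 3 to 5 of any character (lazy), then exactly 4 of a word character.
`re.search` tries every starting position until one works.
The match spans [5:16] → 'vv gfp65Mex'.
Captured: group 1 = 'vv '.

'vv gfp65Mex'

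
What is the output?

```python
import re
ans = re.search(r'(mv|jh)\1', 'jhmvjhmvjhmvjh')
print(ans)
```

`\1` has to match the exact text group 1 already captured.
Unlike `match`, `search` isn't anchored — it looks for the pattern anywhere in the string.
Here the pattern never matches, so the call returns None.

None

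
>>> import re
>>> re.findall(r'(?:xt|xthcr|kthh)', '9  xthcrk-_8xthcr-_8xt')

Alternation tries branches left to right and keeps the first one that lets the overall match succeed at that position.
Walking the string: at [3:5] → 'xt'; at [12:14] → 'xt'; at [20:22] → 'xt'.
`findall` yields the raw match text (3 of them) because the pattern has no groups.

['xt', 'xt', 'xt']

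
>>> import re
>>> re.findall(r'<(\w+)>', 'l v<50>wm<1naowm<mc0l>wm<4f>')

['50', 'mc0l', '4f']

Matches: at [3:7] match '<50>', group 1 = '50'; at [16:22] match '<mc0l>', group 1 = 'mc0l'; at [24:28] match '<4f>', group 1 = '4f'.
`findall` collects group 1 from each match (3 total).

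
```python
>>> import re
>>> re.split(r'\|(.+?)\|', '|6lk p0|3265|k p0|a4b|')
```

['', '6lk p0', '3265', 'k p0', 'a4b|']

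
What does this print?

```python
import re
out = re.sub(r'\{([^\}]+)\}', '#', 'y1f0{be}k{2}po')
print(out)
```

Each match is replaced by '#'.

y1f0#k#po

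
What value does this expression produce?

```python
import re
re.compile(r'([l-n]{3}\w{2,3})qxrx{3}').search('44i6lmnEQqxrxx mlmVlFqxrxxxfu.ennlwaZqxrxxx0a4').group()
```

Pattern: exactly 3 of a character in [l-n], then 2 to 3 of a word character (captured); then the literal 'qxr', then exactly 3 of a literal 'x'.
`re.search` tries every starting position until one works.
The match spans [15:27] → 'mlmVlFqxrxxx'.
Captured: group 1 = 'mlmVlF'.

'mlmVlFqxrxxx'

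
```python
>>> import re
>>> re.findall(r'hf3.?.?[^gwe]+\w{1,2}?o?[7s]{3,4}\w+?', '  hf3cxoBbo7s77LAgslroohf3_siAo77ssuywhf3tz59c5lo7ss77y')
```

['hf3cxoBbo7s77L', 'hf3_siAo77ssu', 'hf3tz59c5lo7ss77y']

Pattern: the literal 'hf3', then optionally any character; then optionally any character, then one or more of any character except [gwe], then 1 to 2 of a word character (lazy); then optionally a literal 'o', then 3 to 4 of one of [7s], then one or more of a word character (lazy).
Lazy quantifiers expand one character at a time until the remainder of the pattern can match.
Scanning left to right: at [2:16] → 'hf3cxoBbo7s77L'; at [23:36] → 'hf3_siAo77ssu'; at [38:55] → 'hf3tz59c5lo7ss77y'.
No capturing groups, so `findall` returns the 3 full match strings.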